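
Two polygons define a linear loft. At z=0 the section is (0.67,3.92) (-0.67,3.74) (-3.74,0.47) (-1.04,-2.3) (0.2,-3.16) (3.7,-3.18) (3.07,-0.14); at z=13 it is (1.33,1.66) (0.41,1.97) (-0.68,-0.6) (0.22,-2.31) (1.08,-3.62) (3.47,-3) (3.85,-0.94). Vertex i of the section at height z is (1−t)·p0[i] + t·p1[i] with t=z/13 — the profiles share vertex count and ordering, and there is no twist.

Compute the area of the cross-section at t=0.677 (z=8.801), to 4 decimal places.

Cross-section at t=0.677: each vertex is (1-t)·p0[i] + t·p1[i].
  v1: (1-0.677)·(0.67,3.92) + 0.677·(1.33,1.66) = (1.1168,2.3900)
  v2: (1-0.677)·(-0.67,3.74) + 0.677·(0.41,1.97) = (0.0612,2.5417)
  v3: (1-0.677)·(-3.74,0.47) + 0.677·(-0.68,-0.6) = (-1.6684,-0.2544)
  v4: (1-0.677)·(-1.04,-2.3) + 0.677·(0.22,-2.31) = (-0.1870,-2.3068)
  v5: (1-0.677)·(0.2,-3.16) + 0.677·(1.08,-3.62) = (0.7958,-3.4714)
  v6: (1-0.677)·(3.7,-3.18) + 0.677·(3.47,-3) = (3.5443,-3.0581)
  v7: (1-0.677)·(3.07,-0.14) + 0.677·(3.85,-0.94) = (3.5981,-0.6816)
Shoelace sum Σ(x_i·y_{i+1} − x_{i+1}·y_i):
  i=1: 1.1168·2.5417 − 0.0612·2.3900 = +2.6925 (running +2.6925)
  i=2: 0.0612·-0.2544 − -1.6684·2.5417 = +4.2250 (running +6.9174)
  i=3: -1.6684·-2.3068 − -0.1870·-0.2544 = +3.8010 (running +10.7184)
  i=4: -0.1870·-3.4714 − 0.7958·-2.3068 = +2.4847 (running +13.2032)
  i=5: 0.7958·-3.0581 − 3.5443·-3.4714 = +9.8702 (running +23.0733)
  i=6: 3.5443·-0.6816 − 3.5981·-3.0581 = +8.5876 (running +31.6609)
  i=7: 3.5981·2.3900 − 1.1168·-0.6816 = +9.3605 (running +41.0214)
Area = |Σ|/2 = |41.0214|/2 = 20.5107

Area at t=0.677: 20.5107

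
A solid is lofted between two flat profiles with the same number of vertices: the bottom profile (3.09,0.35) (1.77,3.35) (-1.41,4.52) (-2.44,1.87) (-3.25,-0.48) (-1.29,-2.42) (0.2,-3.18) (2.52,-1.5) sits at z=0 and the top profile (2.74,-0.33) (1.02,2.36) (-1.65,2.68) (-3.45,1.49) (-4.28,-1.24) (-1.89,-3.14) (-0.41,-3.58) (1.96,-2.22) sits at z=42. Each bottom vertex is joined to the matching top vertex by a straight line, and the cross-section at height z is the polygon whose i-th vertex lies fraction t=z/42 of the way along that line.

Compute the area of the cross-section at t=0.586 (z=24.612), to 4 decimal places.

Area at t=0.586: 30.8893

Cross-section at t=0.586: each vertex is (1-t)·p0[i] + t·p1[i].
  v1: (1-0.586)·(3.09,0.35) + 0.586·(2.74,-0.33) = (2.8849,-0.0485)
  v2: (1-0.586)·(1.77,3.35) + 0.586·(1.02,2.36) = (1.3305,2.7699)
  v3: (1-0.586)·(-1.41,4.52) + 0.586·(-1.65,2.68) = (-1.5506,3.4418)
  v4: (1-0.586)·(-2.44,1.87) + 0.586·(-3.45,1.49) = (-3.0319,1.6473)
  v5: (1-0.586)·(-3.25,-0.48) + 0.586·(-4.28,-1.24) = (-3.8536,-0.9254)
  v6: (1-0.586)·(-1.29,-2.42) + 0.586·(-1.89,-3.14) = (-1.6416,-2.8419)
  v7: (1-0.586)·(0.2,-3.18) + 0.586·(-0.41,-3.58) = (-0.1575,-3.4144)
  v8: (1-0.586)·(2.52,-1.5) + 0.586·(1.96,-2.22) = (2.1918,-1.9219)
Shoelace sum Σ(x_i·y_{i+1} − x_{i+1}·y_i):
  i=1: 2.8849·2.7699 − 1.3305·-0.0485 = +8.0553 (running +8.0553)
  i=2: 1.3305·3.4418 − -1.5506·2.7699 = +8.8743 (running +16.9296)
  i=3: -1.5506·1.6473 − -3.0319·3.4418 = +7.8805 (running +24.8101)
  i=4: -3.0319·-0.9254 − -3.8536·1.6473 = +9.1536 (running +33.9638)
  i=5: -3.8536·-2.8419 − -1.6416·-0.9254 = +9.4325 (running +43.3963)
  i=6: -1.6416·-3.4144 − -0.1575·-2.8419 = +5.1576 (running +48.5539)
  i=7: -0.1575·-1.9219 − 2.1918·-3.4144 = +7.7864 (running +56.3403)
  i=8: 2.1918·-0.0485 − 2.8849·-1.9219 = +5.4383 (running +61.7786)
Area = |Σ|/2 = |61.7786|/2 = 30.8893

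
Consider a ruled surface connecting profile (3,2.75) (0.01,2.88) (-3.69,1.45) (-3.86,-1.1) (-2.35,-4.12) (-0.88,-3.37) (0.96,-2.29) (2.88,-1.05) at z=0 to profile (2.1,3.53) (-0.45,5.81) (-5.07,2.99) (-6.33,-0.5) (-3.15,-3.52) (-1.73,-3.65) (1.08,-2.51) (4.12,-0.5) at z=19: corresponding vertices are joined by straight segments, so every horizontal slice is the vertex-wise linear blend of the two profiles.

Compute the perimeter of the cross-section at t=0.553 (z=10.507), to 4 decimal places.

Perimeter at t=0.553: 26.0355

Cross-section at t=0.553: each vertex is (1-t)·p0[i] + t·p1[i].
  v1: (1-0.553)·(3,2.75) + 0.553·(2.1,3.53) = (2.5023,3.1813)
  v2: (1-0.553)·(0.01,2.88) + 0.553·(-0.45,5.81) = (-0.2444,4.5003)
  v3: (1-0.553)·(-3.69,1.45) + 0.553·(-5.07,2.99) = (-4.4531,2.3016)
  v4: (1-0.553)·(-3.86,-1.1) + 0.553·(-6.33,-0.5) = (-5.2259,-0.7682)
  v5: (1-0.553)·(-2.35,-4.12) + 0.553·(-3.15,-3.52) = (-2.7924,-3.7882)
  v6: (1-0.553)·(-0.88,-3.37) + 0.553·(-1.73,-3.65) = (-1.3500,-3.5248)
  v7: (1-0.553)·(0.96,-2.29) + 0.553·(1.08,-2.51) = (1.0264,-2.4117)
  v8: (1-0.553)·(2.88,-1.05) + 0.553·(4.12,-0.5) = (3.5657,-0.7459)
Perimeter = Σ |v_{i+1} − v_i|:
  edge 1→2: √(-2.7467² + 1.3189²) = 3.0469 (running 3.0469)
  edge 2→3: √(-4.2088² + -2.1987²) = 4.7485 (running 7.7954)
  edge 3→4: √(-0.7728² + -3.0698²) = 3.1656 (running 10.9610)
  edge 4→5: √(2.4335² + -3.0200²) = 3.8784 (running 14.8394)
  edge 5→6: √(1.4423² + 0.2634²) = 1.4662 (running 16.3056)
  edge 6→7: √(2.3764² + 1.1132²) = 2.6242 (running 18.9298)
  edge 7→8: √(2.5394² + 1.6658²) = 3.0370 (running 21.9668)
  edge 8→1: √(-1.0634² + 3.9272²) = 4.0686 (running 26.0355)
Perimeter = 26.0355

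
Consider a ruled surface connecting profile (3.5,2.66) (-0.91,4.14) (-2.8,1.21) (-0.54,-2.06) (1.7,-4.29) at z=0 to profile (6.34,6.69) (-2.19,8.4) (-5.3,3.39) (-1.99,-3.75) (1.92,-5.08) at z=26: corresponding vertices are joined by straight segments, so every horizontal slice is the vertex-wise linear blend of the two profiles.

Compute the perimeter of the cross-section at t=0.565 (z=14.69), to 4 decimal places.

Perimeter at t=0.565: 31.7668

Cross-section at t=0.565: each vertex is (1-t)·p0[i] + t·p1[i].
  v1: (1-0.565)·(3.5,2.66) + 0.565·(6.34,6.69) = (5.1046,4.9369)
  v2: (1-0.565)·(-0.91,4.14) + 0.565·(-2.19,8.4) = (-1.6332,6.5469)
  v3: (1-0.565)·(-2.8,1.21) + 0.565·(-5.3,3.39) = (-4.2125,2.4417)
  v4: (1-0.565)·(-0.54,-2.06) + 0.565·(-1.99,-3.75) = (-1.3593,-3.0149)
  v5: (1-0.565)·(1.7,-4.29) + 0.565·(1.92,-5.08) = (1.8243,-4.7363)
Perimeter = Σ |v_{i+1} − v_i|:
  edge 1→2: √(-6.7378² + 1.6100²) = 6.9275 (running 6.9275)
  edge 2→3: √(-2.5793² + -4.1052²) = 4.8482 (running 11.7757)
  edge 3→4: √(2.8532² + -5.4566²) = 6.1575 (running 17.9332)
  edge 4→5: √(3.1835² + -1.7215²) = 3.6192 (running 21.5524)
  edge 5→1: √(3.2803² + 9.6733²) = 10.2144 (running 31.7668)
Perimeter = 31.7668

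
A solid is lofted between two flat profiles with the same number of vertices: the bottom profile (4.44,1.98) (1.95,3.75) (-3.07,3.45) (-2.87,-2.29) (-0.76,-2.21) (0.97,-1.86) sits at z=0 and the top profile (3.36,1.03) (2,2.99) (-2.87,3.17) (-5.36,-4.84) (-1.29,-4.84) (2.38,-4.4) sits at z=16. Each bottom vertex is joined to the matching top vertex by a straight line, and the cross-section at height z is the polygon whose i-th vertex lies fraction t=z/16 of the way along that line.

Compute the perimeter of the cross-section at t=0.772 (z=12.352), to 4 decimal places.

Cross-section at t=0.772: each vertex is (1-t)·p0[i] + t·p1[i].
  v1: (1-0.772)·(4.44,1.98) + 0.772·(3.36,1.03) = (3.6062,1.2466)
  v2: (1-0.772)·(1.95,3.75) + 0.772·(2,2.99) = (1.9886,3.1633)
  v3: (1-0.772)·(-3.07,3.45) + 0.772·(-2.87,3.17) = (-2.9156,3.2338)
  v4: (1-0.772)·(-2.87,-2.29) + 0.772·(-5.36,-4.84) = (-4.7923,-4.2586)
  v5: (1-0.772)·(-0.76,-2.21) + 0.772·(-1.29,-4.84) = (-1.1692,-4.2404)
  v6: (1-0.772)·(0.97,-1.86) + 0.772·(2.38,-4.4) = (2.0585,-3.8209)
Perimeter = Σ |v_{i+1} − v_i|:
  edge 1→2: √(-1.6176² + 1.9167²) = 2.5081 (running 2.5081)
  edge 2→3: √(-4.9042² + 0.0706²) = 4.9047 (running 7.4128)
  edge 3→4: √(-1.8767² + -7.4924²) = 7.7239 (running 15.1367)
  edge 4→5: √(3.6231² + 0.0182²) = 3.6232 (running 18.7598)
  edge 5→6: √(3.2277² + 0.4195²) = 3.2548 (running 22.0147)
  edge 6→1: √(1.5477² + 5.0675²) = 5.2986 (running 27.3132)
Perimeter = 27.3132

Perimeter at t=0.772: 27.3132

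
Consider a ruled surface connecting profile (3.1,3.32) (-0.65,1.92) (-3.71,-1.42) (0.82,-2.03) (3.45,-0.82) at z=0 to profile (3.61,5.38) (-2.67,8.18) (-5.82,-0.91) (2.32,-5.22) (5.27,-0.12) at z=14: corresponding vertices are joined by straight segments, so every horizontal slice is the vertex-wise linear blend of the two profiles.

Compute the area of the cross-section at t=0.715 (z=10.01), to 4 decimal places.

Cross-section at t=0.715: each vertex is (1-t)·p0[i] + t·p1[i].
  v1: (1-0.715)·(3.1,3.32) + 0.715·(3.61,5.38) = (3.4646,4.7929)
  v2: (1-0.715)·(-0.65,1.92) + 0.715·(-2.67,8.18) = (-2.0943,6.3959)
  v3: (1-0.715)·(-3.71,-1.42) + 0.715·(-5.82,-0.91) = (-5.2187,-1.0554)
  v4: (1-0.715)·(0.82,-2.03) + 0.715·(2.32,-5.22) = (1.8925,-4.3108)
  v5: (1-0.715)·(3.45,-0.82) + 0.715·(5.27,-0.12) = (4.7513,-0.3195)
Shoelace sum Σ(x_i·y_{i+1} − x_{i+1}·y_i):
  i=1: 3.4646·6.3959 − -2.0943·4.7929 = +32.1973 (running +32.1973)
  i=2: -2.0943·-1.0554 − -5.2187·6.3959 = +35.5882 (running +67.7855)
  i=3: -5.2187·-4.3108 − 1.8925·-1.0554 = +24.4941 (running +92.2796)
  i=4: 1.8925·-0.3195 − 4.7513·-4.3108 = +19.8775 (running +112.1571)
  i=5: 4.7513·4.7929 − 3.4646·-0.3195 = +23.8795 (running +136.0365)
Area = |Σ|/2 = |136.0365|/2 = 68.0183

Area at t=0.715: 68.0183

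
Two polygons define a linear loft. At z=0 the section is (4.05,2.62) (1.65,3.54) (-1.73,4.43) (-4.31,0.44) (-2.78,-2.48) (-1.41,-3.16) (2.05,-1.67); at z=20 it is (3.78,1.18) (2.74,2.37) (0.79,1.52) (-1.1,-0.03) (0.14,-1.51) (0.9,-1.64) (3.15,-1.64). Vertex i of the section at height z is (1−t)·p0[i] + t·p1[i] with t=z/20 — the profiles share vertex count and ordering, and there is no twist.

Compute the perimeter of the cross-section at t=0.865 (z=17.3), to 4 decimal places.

Perimeter at t=0.865: 15.1655

Cross-section at t=0.865: each vertex is (1-t)·p0[i] + t·p1[i].
  v1: (1-0.865)·(4.05,2.62) + 0.865·(3.78,1.18) = (3.8164,1.3744)
  v2: (1-0.865)·(1.65,3.54) + 0.865·(2.74,2.37) = (2.5929,2.5280)
  v3: (1-0.865)·(-1.73,4.43) + 0.865·(0.79,1.52) = (0.4498,1.9128)
  v4: (1-0.865)·(-4.31,0.44) + 0.865·(-1.1,-0.03) = (-1.5333,0.0335)
  v5: (1-0.865)·(-2.78,-2.48) + 0.865·(0.14,-1.51) = (-0.2542,-1.6409)
  v6: (1-0.865)·(-1.41,-3.16) + 0.865·(0.9,-1.64) = (0.5881,-1.8452)
  v7: (1-0.865)·(2.05,-1.67) + 0.865·(3.15,-1.64) = (3.0015,-1.6440)
Perimeter = Σ |v_{i+1} − v_i|:
  edge 1→2: √(-1.2236² + 1.1536²) = 1.6816 (running 1.6816)
  edge 2→3: √(-2.1431² + -0.6151²) = 2.2296 (running 3.9112)
  edge 3→4: √(-1.9831² + -1.8794²) = 2.7322 (running 6.6434)
  edge 4→5: √(1.2792² + -1.6744²) = 2.1071 (running 8.7505)
  edge 5→6: √(0.8423² + -0.2043²) = 0.8668 (running 9.6173)
  edge 6→7: √(2.4133² + 0.2012²) = 2.4217 (running 12.0390)
  edge 7→1: √(0.8150² + 3.0184²) = 3.1265 (running 15.1655)
Perimeter = 15.1655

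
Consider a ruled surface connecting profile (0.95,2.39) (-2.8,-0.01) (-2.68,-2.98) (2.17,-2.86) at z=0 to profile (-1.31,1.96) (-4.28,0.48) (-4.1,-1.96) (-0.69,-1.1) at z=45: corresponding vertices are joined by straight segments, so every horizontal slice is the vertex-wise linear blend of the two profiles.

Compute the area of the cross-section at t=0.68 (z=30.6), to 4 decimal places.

Cross-section at t=0.68: each vertex is (1-t)·p0[i] + t·p1[i].
  v1: (1-0.68)·(0.95,2.39) + 0.68·(-1.31,1.96) = (-0.5868,2.0976)
  v2: (1-0.68)·(-2.8,-0.01) + 0.68·(-4.28,0.48) = (-3.8064,0.3232)
  v3: (1-0.68)·(-2.68,-2.98) + 0.68·(-4.1,-1.96) = (-3.6456,-2.2864)
  v4: (1-0.68)·(2.17,-2.86) + 0.68·(-0.69,-1.1) = (0.2252,-1.6632)
Shoelace sum Σ(x_i·y_{i+1} − x_{i+1}·y_i):
  i=1: -0.5868·0.3232 − -3.8064·2.0976 = +7.7947 (running +7.7947)
  i=2: -3.8064·-2.2864 − -3.6456·0.3232 = +9.8812 (running +17.6759)
  i=3: -3.6456·-1.6632 − 0.2252·-2.2864 = +6.5783 (running +24.2541)
  i=4: 0.2252·2.0976 − -0.5868·-1.6632 = -0.5036 (running +23.7505)
Area = |Σ|/2 = |23.7505|/2 = 11.8753

Area at t=0.68: 11.8753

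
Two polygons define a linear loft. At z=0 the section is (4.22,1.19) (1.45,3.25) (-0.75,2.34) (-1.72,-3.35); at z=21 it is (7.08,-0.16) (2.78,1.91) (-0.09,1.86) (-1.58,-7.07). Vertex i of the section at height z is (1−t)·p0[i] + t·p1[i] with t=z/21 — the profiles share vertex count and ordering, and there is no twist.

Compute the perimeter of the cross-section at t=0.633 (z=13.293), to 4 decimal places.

Cross-section at t=0.633: each vertex is (1-t)·p0[i] + t·p1[i].
  v1: (1-0.633)·(4.22,1.19) + 0.633·(7.08,-0.16) = (6.0304,0.3354)
  v2: (1-0.633)·(1.45,3.25) + 0.633·(2.78,1.91) = (2.2919,2.4018)
  v3: (1-0.633)·(-0.75,2.34) + 0.633·(-0.09,1.86) = (-0.3322,2.0362)
  v4: (1-0.633)·(-1.72,-3.35) + 0.633·(-1.58,-7.07) = (-1.6314,-5.7048)
Perimeter = Σ |v_{i+1} − v_i|:
  edge 1→2: √(-3.7385² + 2.0663²) = 4.2715 (running 4.2715)
  edge 2→3: √(-2.6241² + -0.3656²) = 2.6495 (running 6.9210)
  edge 3→4: √(-1.2992² + -7.7409²) = 7.8492 (running 14.7702)
  edge 4→1: √(7.6618² + 6.0402²) = 9.7564 (running 24.5265)
Perimeter = 24.5265

Perimeter at t=0.633: 24.5265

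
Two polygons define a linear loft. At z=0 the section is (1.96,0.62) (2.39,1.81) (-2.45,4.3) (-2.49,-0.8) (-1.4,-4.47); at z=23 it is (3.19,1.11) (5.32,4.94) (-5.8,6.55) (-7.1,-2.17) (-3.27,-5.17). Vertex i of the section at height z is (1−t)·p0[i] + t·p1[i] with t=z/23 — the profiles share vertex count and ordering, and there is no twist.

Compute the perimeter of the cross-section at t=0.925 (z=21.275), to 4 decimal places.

Perimeter at t=0.925: 36.9799

Cross-section at t=0.925: each vertex is (1-t)·p0[i] + t·p1[i].
  v1: (1-0.925)·(1.96,0.62) + 0.925·(3.19,1.11) = (3.0978,1.0733)
  v2: (1-0.925)·(2.39,1.81) + 0.925·(5.32,4.94) = (5.1002,4.7053)
  v3: (1-0.925)·(-2.45,4.3) + 0.925·(-5.8,6.55) = (-5.5488,6.3812)
  v4: (1-0.925)·(-2.49,-0.8) + 0.925·(-7.1,-2.17) = (-6.7542,-2.0673)
  v5: (1-0.925)·(-1.4,-4.47) + 0.925·(-3.27,-5.17) = (-3.1298,-5.1175)
Perimeter = Σ |v_{i+1} − v_i|:
  edge 1→2: √(2.0025² + 3.6320²) = 4.1475 (running 4.1475)
  edge 2→3: √(-10.6490² + 1.6760²) = 10.7801 (running 14.9275)
  edge 3→4: √(-1.2055² + -8.4485²) = 8.5341 (running 23.4616)
  edge 4→5: √(3.6245² + -3.0502²) = 4.7372 (running 28.1988)
  edge 5→1: √(6.2275² + 6.1907²) = 8.7811 (running 36.9799)
Perimeter = 36.9799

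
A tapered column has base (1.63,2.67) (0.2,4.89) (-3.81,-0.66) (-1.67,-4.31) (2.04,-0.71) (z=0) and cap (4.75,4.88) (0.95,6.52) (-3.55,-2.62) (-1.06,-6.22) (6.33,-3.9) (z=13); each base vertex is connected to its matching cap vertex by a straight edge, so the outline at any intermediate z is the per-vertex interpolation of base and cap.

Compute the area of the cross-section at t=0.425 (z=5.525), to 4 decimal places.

Cross-section at t=0.425: each vertex is (1-t)·p0[i] + t·p1[i].
  v1: (1-0.425)·(1.63,2.67) + 0.425·(4.75,4.88) = (2.9560,3.6092)
  v2: (1-0.425)·(0.2,4.89) + 0.425·(0.95,6.52) = (0.5188,5.5827)
  v3: (1-0.425)·(-3.81,-0.66) + 0.425·(-3.55,-2.62) = (-3.6995,-1.4930)
  v4: (1-0.425)·(-1.67,-4.31) + 0.425·(-1.06,-6.22) = (-1.4107,-5.1217)
  v5: (1-0.425)·(2.04,-0.71) + 0.425·(6.33,-3.9) = (3.8632,-2.0657)
Shoelace sum Σ(x_i·y_{i+1} − x_{i+1}·y_i):
  i=1: 2.9560·5.5827 − 0.5188·3.6092 = +14.6303 (running +14.6303)
  i=2: 0.5188·-1.4930 − -3.6995·5.5827 = +19.8789 (running +34.5092)
  i=3: -3.6995·-5.1217 − -1.4107·-1.4930 = +16.8417 (running +51.3509)
  i=4: -1.4107·-2.0657 − 3.8632·-5.1217 = +22.7009 (running +74.0517)
  i=5: 3.8632·3.6092 − 2.9560·-2.0657 = +20.0498 (running +94.1015)
Area = |Σ|/2 = |94.1015|/2 = 47.0508

Area at t=0.425: 47.0508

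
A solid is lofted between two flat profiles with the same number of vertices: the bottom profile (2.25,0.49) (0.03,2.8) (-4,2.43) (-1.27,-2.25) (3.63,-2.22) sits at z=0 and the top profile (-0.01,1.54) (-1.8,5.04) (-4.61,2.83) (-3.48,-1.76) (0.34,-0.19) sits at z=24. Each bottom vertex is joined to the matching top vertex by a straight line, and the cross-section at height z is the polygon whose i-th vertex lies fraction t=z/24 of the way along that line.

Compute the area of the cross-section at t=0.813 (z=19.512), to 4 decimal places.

Cross-section at t=0.813: each vertex is (1-t)·p0[i] + t·p1[i].
  v1: (1-0.813)·(2.25,0.49) + 0.813·(-0.01,1.54) = (0.4126,1.3437)
  v2: (1-0.813)·(0.03,2.8) + 0.813·(-1.8,5.04) = (-1.4578,4.6211)
  v3: (1-0.813)·(-4,2.43) + 0.813·(-4.61,2.83) = (-4.4959,2.7552)
  v4: (1-0.813)·(-1.27,-2.25) + 0.813·(-3.48,-1.76) = (-3.0667,-1.8516)
  v5: (1-0.813)·(3.63,-2.22) + 0.813·(0.34,-0.19) = (0.9552,-0.5696)
Shoelace sum Σ(x_i·y_{i+1} − x_{i+1}·y_i):
  i=1: 0.4126·4.6211 − -1.4578·1.3437 = +3.8655 (running +3.8655)
  i=2: -1.4578·2.7552 − -4.4959·4.6211 = +16.7597 (running +20.6253)
  i=3: -4.4959·-1.8516 − -3.0667·2.7552 = +16.7743 (running +37.3995)
  i=4: -3.0667·-0.5696 − 0.9552·-1.8516 = +3.5156 (running +40.9151)
  i=5: 0.9552·1.3437 − 0.4126·-0.5696 = +1.5185 (running +42.4336)
Area = |Σ|/2 = |42.4336|/2 = 21.2168

Area at t=0.813: 21.2168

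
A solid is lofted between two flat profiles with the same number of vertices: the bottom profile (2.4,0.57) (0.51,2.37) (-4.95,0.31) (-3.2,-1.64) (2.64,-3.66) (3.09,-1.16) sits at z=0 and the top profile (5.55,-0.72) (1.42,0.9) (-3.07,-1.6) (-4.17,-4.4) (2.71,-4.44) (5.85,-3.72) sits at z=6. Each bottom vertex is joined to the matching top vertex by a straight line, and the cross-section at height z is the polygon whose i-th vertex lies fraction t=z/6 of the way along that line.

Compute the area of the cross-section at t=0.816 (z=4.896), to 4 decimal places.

Area at t=0.816: 36.2877

Cross-section at t=0.816: each vertex is (1-t)·p0[i] + t·p1[i].
  v1: (1-0.816)·(2.4,0.57) + 0.816·(5.55,-0.72) = (4.9704,-0.4826)
  v2: (1-0.816)·(0.51,2.37) + 0.816·(1.42,0.9) = (1.2526,1.1705)
  v3: (1-0.816)·(-4.95,0.31) + 0.816·(-3.07,-1.6) = (-3.4159,-1.2486)
  v4: (1-0.816)·(-3.2,-1.64) + 0.816·(-4.17,-4.4) = (-3.9915,-3.8922)
  v5: (1-0.816)·(2.64,-3.66) + 0.816·(2.71,-4.44) = (2.6971,-4.2965)
  v6: (1-0.816)·(3.09,-1.16) + 0.816·(5.85,-3.72) = (5.3422,-3.2490)
Shoelace sum Σ(x_i·y_{i+1} − x_{i+1}·y_i):
  i=1: 4.9704·1.1705 − 1.2526·-0.4826 = +6.4223 (running +6.4223)
  i=2: 1.2526·-1.2486 − -3.4159·1.1705 = +2.4344 (running +8.8567)
  i=3: -3.4159·-3.8922 − -3.9915·-1.2486 = +8.3117 (running +17.1683)
  i=4: -3.9915·-4.2965 − 2.6971·-3.8922 = +27.6471 (running +44.8154)
  i=5: 2.6971·-3.2490 − 5.3422·-4.2965 = +14.1896 (running +59.0051)
  i=6: 5.3422·-0.4826 − 4.9704·-3.2490 = +13.5703 (running +72.5754)
Area = |Σ|/2 = |72.5754|/2 = 36.2877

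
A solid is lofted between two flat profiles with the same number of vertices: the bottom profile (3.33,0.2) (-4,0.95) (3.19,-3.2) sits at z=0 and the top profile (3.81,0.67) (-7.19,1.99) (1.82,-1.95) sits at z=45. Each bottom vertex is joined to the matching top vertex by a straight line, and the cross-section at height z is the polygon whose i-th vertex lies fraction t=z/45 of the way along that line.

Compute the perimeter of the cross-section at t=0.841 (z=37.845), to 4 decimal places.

Cross-section at t=0.841: each vertex is (1-t)·p0[i] + t·p1[i].
  v1: (1-0.841)·(3.33,0.2) + 0.841·(3.81,0.67) = (3.7337,0.5953)
  v2: (1-0.841)·(-4,0.95) + 0.841·(-7.19,1.99) = (-6.6828,1.8246)
  v3: (1-0.841)·(3.19,-3.2) + 0.841·(1.82,-1.95) = (2.0378,-2.1487)
Perimeter = Σ |v_{i+1} − v_i|:
  edge 1→2: √(-10.4165² + 1.2294²) = 10.4888 (running 10.4888)
  edge 2→3: √(8.7206² + -3.9734²) = 9.5832 (running 20.0719)
  edge 3→1: √(1.6958² + 2.7440²) = 3.2258 (running 23.2977)
Perimeter = 23.2977

Perimeter at t=0.841: 23.2977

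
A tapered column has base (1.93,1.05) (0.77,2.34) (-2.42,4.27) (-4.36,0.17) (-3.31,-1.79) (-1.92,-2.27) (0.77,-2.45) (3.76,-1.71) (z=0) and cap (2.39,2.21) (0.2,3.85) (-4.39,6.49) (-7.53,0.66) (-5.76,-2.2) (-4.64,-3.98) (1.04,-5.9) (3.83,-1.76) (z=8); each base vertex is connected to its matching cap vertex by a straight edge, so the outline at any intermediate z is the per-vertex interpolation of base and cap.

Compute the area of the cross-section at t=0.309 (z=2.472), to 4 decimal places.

Area at t=0.309: 46.1816

Cross-section at t=0.309: each vertex is (1-t)·p0[i] + t·p1[i].
  v1: (1-0.309)·(1.93,1.05) + 0.309·(2.39,2.21) = (2.0721,1.4084)
  v2: (1-0.309)·(0.77,2.34) + 0.309·(0.2,3.85) = (0.5939,2.8066)
  v3: (1-0.309)·(-2.42,4.27) + 0.309·(-4.39,6.49) = (-3.0287,4.9560)
  v4: (1-0.309)·(-4.36,0.17) + 0.309·(-7.53,0.66) = (-5.3395,0.3214)
  v5: (1-0.309)·(-3.31,-1.79) + 0.309·(-5.76,-2.2) = (-4.0671,-1.9167)
  v6: (1-0.309)·(-1.92,-2.27) + 0.309·(-4.64,-3.98) = (-2.7605,-2.7984)
  v7: (1-0.309)·(0.77,-2.45) + 0.309·(1.04,-5.9) = (0.8534,-3.5161)
  v8: (1-0.309)·(3.76,-1.71) + 0.309·(3.83,-1.76) = (3.7816,-1.7254)
Shoelace sum Σ(x_i·y_{i+1} − x_{i+1}·y_i):
  i=1: 2.0721·2.8066 − 0.5939·1.4084 = +4.9792 (running +4.9792)
  i=2: 0.5939·4.9560 − -3.0287·2.8066 = +11.4436 (running +16.4228)
  i=3: -3.0287·0.3214 − -5.3395·4.9560 = +25.4891 (running +41.9120)
  i=4: -5.3395·-1.9167 − -4.0671·0.3214 = +11.5414 (running +53.4534)
  i=5: -4.0671·-2.7984 − -2.7605·-1.9167 = +6.0902 (running +59.5436)
  i=6: -2.7605·-3.5161 − 0.8534·-2.7984 = +12.0942 (running +71.6378)
  i=7: 0.8534·-1.7254 − 3.7816·-3.5161 = +11.8238 (running +83.4617)
  i=8: 3.7816·1.4084 − 2.0721·-1.7254 = +8.9016 (running +92.3632)
Area = |Σ|/2 = |92.3632|/2 = 46.1816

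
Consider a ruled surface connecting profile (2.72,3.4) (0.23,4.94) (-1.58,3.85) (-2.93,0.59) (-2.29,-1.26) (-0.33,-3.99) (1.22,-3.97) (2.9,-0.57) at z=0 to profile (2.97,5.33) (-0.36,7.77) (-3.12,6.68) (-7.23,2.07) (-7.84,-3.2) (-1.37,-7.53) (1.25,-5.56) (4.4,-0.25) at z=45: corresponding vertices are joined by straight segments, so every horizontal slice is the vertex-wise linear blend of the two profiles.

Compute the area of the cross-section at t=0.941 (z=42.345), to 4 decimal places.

Cross-section at t=0.941: each vertex is (1-t)·p0[i] + t·p1[i].
  v1: (1-0.941)·(2.72,3.4) + 0.941·(2.97,5.33) = (2.9553,5.2161)
  v2: (1-0.941)·(0.23,4.94) + 0.941·(-0.36,7.77) = (-0.3252,7.6030)
  v3: (1-0.941)·(-1.58,3.85) + 0.941·(-3.12,6.68) = (-3.0291,6.5130)
  v4: (1-0.941)·(-2.93,0.59) + 0.941·(-7.23,2.07) = (-6.9763,1.9827)
  v5: (1-0.941)·(-2.29,-1.26) + 0.941·(-7.84,-3.2) = (-7.5125,-3.0855)
  v6: (1-0.941)·(-0.33,-3.99) + 0.941·(-1.37,-7.53) = (-1.3086,-7.3211)
  v7: (1-0.941)·(1.22,-3.97) + 0.941·(1.25,-5.56) = (1.2482,-5.4662)
  v8: (1-0.941)·(2.9,-0.57) + 0.941·(4.4,-0.25) = (4.3115,-0.2689)
Shoelace sum Σ(x_i·y_{i+1} − x_{i+1}·y_i):
  i=1: 2.9553·7.6030 − -0.3252·5.2161 = +24.1651 (running +24.1651)
  i=2: -0.3252·6.5130 − -3.0291·7.6030 = +20.9127 (running +45.0778)
  i=3: -3.0291·1.9827 − -6.9763·6.5130 = +39.4310 (running +84.5088)
  i=4: -6.9763·-3.0855 − -7.5125·1.9827 = +36.4206 (running +120.9294)
  i=5: -7.5125·-7.3211 − -1.3086·-3.0855 = +50.9626 (running +171.8920)
  i=6: -1.3086·-5.4662 − 1.2482·-7.3211 = +16.2917 (running +188.1837)
  i=7: 1.2482·-0.2689 − 4.3115·-5.4662 = +23.2319 (running +211.4156)
  i=8: 4.3115·5.2161 − 2.9553·-0.2689 = +23.2840 (running +234.6995)
Area = |Σ|/2 = |234.6995|/2 = 117.3498

Area at t=0.941: 117.3498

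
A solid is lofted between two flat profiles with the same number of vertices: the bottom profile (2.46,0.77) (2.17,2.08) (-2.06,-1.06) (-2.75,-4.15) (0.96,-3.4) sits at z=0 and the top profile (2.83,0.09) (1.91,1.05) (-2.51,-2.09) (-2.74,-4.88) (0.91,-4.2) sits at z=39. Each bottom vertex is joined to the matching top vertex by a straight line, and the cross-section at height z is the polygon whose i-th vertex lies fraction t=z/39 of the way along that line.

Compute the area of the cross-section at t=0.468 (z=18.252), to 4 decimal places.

Area at t=0.468: 17.3240

Cross-section at t=0.468: each vertex is (1-t)·p0[i] + t·p1[i].
  v1: (1-0.468)·(2.46,0.77) + 0.468·(2.83,0.09) = (2.6332,0.4518)
  v2: (1-0.468)·(2.17,2.08) + 0.468·(1.91,1.05) = (2.0483,1.5980)
  v3: (1-0.468)·(-2.06,-1.06) + 0.468·(-2.51,-2.09) = (-2.2706,-1.5420)
  v4: (1-0.468)·(-2.75,-4.15) + 0.468·(-2.74,-4.88) = (-2.7453,-4.4916)
  v5: (1-0.468)·(0.96,-3.4) + 0.468·(0.91,-4.2) = (0.9366,-3.7744)
Shoelace sum Σ(x_i·y_{i+1} − x_{i+1}·y_i):
  i=1: 2.6332·1.5980 − 2.0483·0.4518 = +3.2823 (running +3.2823)
  i=2: 2.0483·-1.5420 − -2.2706·1.5980 = +0.4697 (running +3.7521)
  i=3: -2.2706·-4.4916 − -2.7453·-1.5420 = +5.9653 (running +9.7174)
  i=4: -2.7453·-3.7744 − 0.9366·-4.4916 = +14.5688 (running +24.2862)
  i=5: 0.9366·0.4518 − 2.6332·-3.7744 = +10.3617 (running +34.6479)
Area = |Σ|/2 = |34.6479|/2 = 17.3240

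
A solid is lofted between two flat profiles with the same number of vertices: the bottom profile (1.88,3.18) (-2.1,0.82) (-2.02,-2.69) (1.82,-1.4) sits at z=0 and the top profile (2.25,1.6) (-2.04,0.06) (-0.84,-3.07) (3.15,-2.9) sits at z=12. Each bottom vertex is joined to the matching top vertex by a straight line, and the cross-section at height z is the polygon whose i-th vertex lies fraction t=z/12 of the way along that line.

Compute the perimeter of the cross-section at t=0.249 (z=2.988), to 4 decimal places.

Perimeter at t=0.249: 16.5992

Cross-section at t=0.249: each vertex is (1-t)·p0[i] + t·p1[i].
  v1: (1-0.249)·(1.88,3.18) + 0.249·(2.25,1.6) = (1.9721,2.7866)
  v2: (1-0.249)·(-2.1,0.82) + 0.249·(-2.04,0.06) = (-2.0851,0.6308)
  v3: (1-0.249)·(-2.02,-2.69) + 0.249·(-0.84,-3.07) = (-1.7262,-2.7846)
  v4: (1-0.249)·(1.82,-1.4) + 0.249·(3.15,-2.9) = (2.1512,-1.7735)
Perimeter = Σ |v_{i+1} − v_i|:
  edge 1→2: √(-4.0572² + -2.1558²) = 4.5944 (running 4.5944)
  edge 2→3: √(0.3589² + -3.4154²) = 3.4342 (running 8.0286)
  edge 3→4: √(3.8773² + 1.0111²) = 4.0070 (running 12.0356)
  edge 4→1: √(-0.1790² + 4.5601²) = 4.5636 (running 16.5992)
Perimeter = 16.5992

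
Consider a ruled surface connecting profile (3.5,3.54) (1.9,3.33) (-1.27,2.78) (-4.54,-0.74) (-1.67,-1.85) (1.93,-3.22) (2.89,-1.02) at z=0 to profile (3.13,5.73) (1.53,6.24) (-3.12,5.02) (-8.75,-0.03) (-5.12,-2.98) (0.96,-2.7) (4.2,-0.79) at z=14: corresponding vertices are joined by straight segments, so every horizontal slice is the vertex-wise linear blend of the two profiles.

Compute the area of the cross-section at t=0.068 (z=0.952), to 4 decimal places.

Area at t=0.068: 35.3081

Cross-section at t=0.068: each vertex is (1-t)·p0[i] + t·p1[i].
  v1: (1-0.068)·(3.5,3.54) + 0.068·(3.13,5.73) = (3.4748,3.6889)
  v2: (1-0.068)·(1.9,3.33) + 0.068·(1.53,6.24) = (1.8748,3.5279)
  v3: (1-0.068)·(-1.27,2.78) + 0.068·(-3.12,5.02) = (-1.3958,2.9323)
  v4: (1-0.068)·(-4.54,-0.74) + 0.068·(-8.75,-0.03) = (-4.8263,-0.6917)
  v5: (1-0.068)·(-1.67,-1.85) + 0.068·(-5.12,-2.98) = (-1.9046,-1.9268)
  v6: (1-0.068)·(1.93,-3.22) + 0.068·(0.96,-2.7) = (1.8640,-3.1846)
  v7: (1-0.068)·(2.89,-1.02) + 0.068·(4.2,-0.79) = (2.9791,-1.0044)
Shoelace sum Σ(x_i·y_{i+1} − x_{i+1}·y_i):
  i=1: 3.4748·3.5279 − 1.8748·3.6889 = +5.3427 (running +5.3427)
  i=2: 1.8748·2.9323 − -1.3958·3.5279 = +10.4218 (running +15.7645)
  i=3: -1.3958·-0.6917 − -4.8263·2.9323 = +15.1177 (running +30.8822)
  i=4: -4.8263·-1.9268 − -1.9046·-0.6917 = +7.9820 (running +38.8642)
  i=5: -1.9046·-3.1846 − 1.8640·-1.9268 = +9.6572 (running +48.5214)
  i=6: 1.8640·-1.0044 − 2.9791·-3.1846 = +7.6151 (running +56.1366)
  i=7: 2.9791·3.6889 − 3.4748·-1.0044 = +14.4796 (running +70.6161)
Area = |Σ|/2 = |70.6161|/2 = 35.3081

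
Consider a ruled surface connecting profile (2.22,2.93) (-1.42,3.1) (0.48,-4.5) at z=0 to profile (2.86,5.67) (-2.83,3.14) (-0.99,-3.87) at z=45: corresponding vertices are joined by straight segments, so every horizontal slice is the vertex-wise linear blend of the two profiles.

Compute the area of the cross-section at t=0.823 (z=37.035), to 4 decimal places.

Area at t=0.823: 20.8486

Cross-section at t=0.823: each vertex is (1-t)·p0[i] + t·p1[i].
  v1: (1-0.823)·(2.22,2.93) + 0.823·(2.86,5.67) = (2.7467,5.1850)
  v2: (1-0.823)·(-1.42,3.1) + 0.823·(-2.83,3.14) = (-2.5804,3.1329)
  v3: (1-0.823)·(0.48,-4.5) + 0.823·(-0.99,-3.87) = (-0.7298,-3.9815)
Shoelace sum Σ(x_i·y_{i+1} − x_{i+1}·y_i):
  i=1: 2.7467·3.1329 − -2.5804·5.1850 = +21.9848 (running +21.9848)
  i=2: -2.5804·-3.9815 − -0.7298·3.1329 = +12.5604 (running +34.5453)
  i=3: -0.7298·5.1850 − 2.7467·-3.9815 = +7.1520 (running +41.6973)
Area = |Σ|/2 = |41.6973|/2 = 20.8486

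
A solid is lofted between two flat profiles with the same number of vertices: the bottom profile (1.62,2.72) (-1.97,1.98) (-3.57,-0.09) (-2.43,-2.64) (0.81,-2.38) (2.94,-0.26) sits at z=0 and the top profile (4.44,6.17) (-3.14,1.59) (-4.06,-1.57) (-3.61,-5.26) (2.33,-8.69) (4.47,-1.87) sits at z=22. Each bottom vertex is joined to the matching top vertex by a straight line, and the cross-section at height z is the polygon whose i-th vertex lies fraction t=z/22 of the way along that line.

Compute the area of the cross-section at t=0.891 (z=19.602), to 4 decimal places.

Area at t=0.891: 75.6698

Cross-section at t=0.891: each vertex is (1-t)·p0[i] + t·p1[i].
  v1: (1-0.891)·(1.62,2.72) + 0.891·(4.44,6.17) = (4.1326,5.7939)
  v2: (1-0.891)·(-1.97,1.98) + 0.891·(-3.14,1.59) = (-3.0125,1.6325)
  v3: (1-0.891)·(-3.57,-0.09) + 0.891·(-4.06,-1.57) = (-4.0066,-1.4087)
  v4: (1-0.891)·(-2.43,-2.64) + 0.891·(-3.61,-5.26) = (-3.4814,-4.9744)
  v5: (1-0.891)·(0.81,-2.38) + 0.891·(2.33,-8.69) = (2.1643,-8.0022)
  v6: (1-0.891)·(2.94,-0.26) + 0.891·(4.47,-1.87) = (4.3032,-1.6945)
Shoelace sum Σ(x_i·y_{i+1} − x_{i+1}·y_i):
  i=1: 4.1326·1.6325 − -3.0125·5.7939 = +24.2006 (running +24.2006)
  i=2: -3.0125·-1.4087 − -4.0066·1.6325 = +10.7844 (running +34.9850)
  i=3: -4.0066·-4.9744 − -3.4814·-1.4087 = +15.0263 (running +50.0114)
  i=4: -3.4814·-8.0022 − 2.1643·-4.9744 = +38.6250 (running +88.6363)
  i=5: 2.1643·-1.6945 − 4.3032·-8.0022 = +30.7679 (running +119.4042)
  i=6: 4.3032·5.7939 − 4.1326·-1.6945 = +31.9355 (running +151.3397)
Area = |Σ|/2 = |151.3397|/2 = 75.6698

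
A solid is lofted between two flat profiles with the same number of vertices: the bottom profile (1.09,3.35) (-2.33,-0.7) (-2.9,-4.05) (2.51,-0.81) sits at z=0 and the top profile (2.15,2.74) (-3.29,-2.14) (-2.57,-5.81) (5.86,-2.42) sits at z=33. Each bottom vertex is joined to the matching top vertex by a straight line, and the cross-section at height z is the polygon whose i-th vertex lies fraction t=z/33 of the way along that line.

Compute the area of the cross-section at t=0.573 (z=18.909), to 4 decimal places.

Area at t=0.573: 29.9111

Cross-section at t=0.573: each vertex is (1-t)·p0[i] + t·p1[i].
  v1: (1-0.573)·(1.09,3.35) + 0.573·(2.15,2.74) = (1.6974,3.0005)
  v2: (1-0.573)·(-2.33,-0.7) + 0.573·(-3.29,-2.14) = (-2.8801,-1.5251)
  v3: (1-0.573)·(-2.9,-4.05) + 0.573·(-2.57,-5.81) = (-2.7109,-5.0585)
  v4: (1-0.573)·(2.51,-0.81) + 0.573·(5.86,-2.42) = (4.4295,-1.7325)
Shoelace sum Σ(x_i·y_{i+1} − x_{i+1}·y_i):
  i=1: 1.6974·-1.5251 − -2.8801·3.0005 = +6.0529 (running +6.0529)
  i=2: -2.8801·-5.0585 − -2.7109·-1.5251 = +10.4344 (running +16.4872)
  i=3: -2.7109·-1.7325 − 4.4295·-5.0585 = +27.1035 (running +43.5908)
  i=4: 4.4295·3.0005 − 1.6974·-1.7325 = +16.2315 (running +59.8223)
Area = |Σ|/2 = |59.8223|/2 = 29.9111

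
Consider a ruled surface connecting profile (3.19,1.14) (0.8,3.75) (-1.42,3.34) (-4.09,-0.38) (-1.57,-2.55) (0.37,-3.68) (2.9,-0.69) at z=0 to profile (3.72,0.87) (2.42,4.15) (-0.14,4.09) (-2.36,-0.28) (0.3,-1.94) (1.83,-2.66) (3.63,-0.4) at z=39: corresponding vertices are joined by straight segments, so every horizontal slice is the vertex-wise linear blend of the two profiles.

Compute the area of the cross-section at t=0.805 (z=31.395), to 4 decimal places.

Cross-section at t=0.805: each vertex is (1-t)·p0[i] + t·p1[i].
  v1: (1-0.805)·(3.19,1.14) + 0.805·(3.72,0.87) = (3.6166,0.9226)
  v2: (1-0.805)·(0.8,3.75) + 0.805·(2.42,4.15) = (2.1041,4.0720)
  v3: (1-0.805)·(-1.42,3.34) + 0.805·(-0.14,4.09) = (-0.3896,3.9437)
  v4: (1-0.805)·(-4.09,-0.38) + 0.805·(-2.36,-0.28) = (-2.6973,-0.2995)
  v5: (1-0.805)·(-1.57,-2.55) + 0.805·(0.3,-1.94) = (-0.0646,-2.0589)
  v6: (1-0.805)·(0.37,-3.68) + 0.805·(1.83,-2.66) = (1.5453,-2.8589)
  v7: (1-0.805)·(2.9,-0.69) + 0.805·(3.63,-0.4) = (3.4877,-0.4566)
Shoelace sum Σ(x_i·y_{i+1} − x_{i+1}·y_i):
  i=1: 3.6166·4.0720 − 2.1041·0.9226 = +12.7857 (running +12.7857)
  i=2: 2.1041·3.9437 − -0.3896·4.0720 = +9.8845 (running +22.6701)
  i=3: -0.3896·-0.2995 − -2.6973·3.9437 = +10.7544 (running +33.4245)
  i=4: -2.6973·-2.0589 − -0.0646·-0.2995 = +5.5343 (running +38.9589)
  i=5: -0.0646·-2.8589 − 1.5453·-2.0589 = +3.3665 (running +42.3254)
  i=6: 1.5453·-0.4566 − 3.4877·-2.8589 = +9.2653 (running +51.5907)
  i=7: 3.4877·0.9226 − 3.6166·-0.4566 = +4.8691 (running +56.4598)
Area = |Σ|/2 = |56.4598|/2 = 28.2299

Area at t=0.805: 28.2299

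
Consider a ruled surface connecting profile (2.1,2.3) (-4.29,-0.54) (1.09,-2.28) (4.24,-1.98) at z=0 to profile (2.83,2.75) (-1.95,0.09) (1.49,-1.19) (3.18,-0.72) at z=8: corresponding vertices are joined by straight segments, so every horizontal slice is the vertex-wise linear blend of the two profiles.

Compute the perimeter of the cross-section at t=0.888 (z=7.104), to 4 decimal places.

Cross-section at t=0.888: each vertex is (1-t)·p0[i] + t·p1[i].
  v1: (1-0.888)·(2.1,2.3) + 0.888·(2.83,2.75) = (2.7482,2.6996)
  v2: (1-0.888)·(-4.29,-0.54) + 0.888·(-1.95,0.09) = (-2.2121,0.0194)
  v3: (1-0.888)·(1.09,-2.28) + 0.888·(1.49,-1.19) = (1.4452,-1.3121)
  v4: (1-0.888)·(4.24,-1.98) + 0.888·(3.18,-0.72) = (3.2987,-0.8611)
Perimeter = Σ |v_{i+1} − v_i|:
  edge 1→2: √(-4.9603² + -2.6802²) = 5.6381 (running 5.6381)
  edge 2→3: √(3.6573² + -1.3315²) = 3.8921 (running 9.5302)
  edge 3→4: √(1.8535² + 0.4510²) = 1.9076 (running 11.4378)
  edge 4→1: √(-0.5505² + 3.5607²) = 3.6030 (running 15.0408)
Perimeter = 15.0408

Perimeter at t=0.888: 15.0408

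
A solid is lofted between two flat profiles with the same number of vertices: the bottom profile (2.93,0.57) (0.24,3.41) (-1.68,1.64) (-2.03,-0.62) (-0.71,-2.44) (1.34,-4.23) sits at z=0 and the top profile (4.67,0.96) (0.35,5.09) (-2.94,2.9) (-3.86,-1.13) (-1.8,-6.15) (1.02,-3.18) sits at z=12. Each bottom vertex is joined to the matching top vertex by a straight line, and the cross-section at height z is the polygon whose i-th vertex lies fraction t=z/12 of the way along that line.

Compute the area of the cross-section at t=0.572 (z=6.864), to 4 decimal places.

Area at t=0.572: 37.8402

Cross-section at t=0.572: each vertex is (1-t)·p0[i] + t·p1[i].
  v1: (1-0.572)·(2.93,0.57) + 0.572·(4.67,0.96) = (3.9253,0.7931)
  v2: (1-0.572)·(0.24,3.41) + 0.572·(0.35,5.09) = (0.3029,4.3710)
  v3: (1-0.572)·(-1.68,1.64) + 0.572·(-2.94,2.9) = (-2.4007,2.3607)
  v4: (1-0.572)·(-2.03,-0.62) + 0.572·(-3.86,-1.13) = (-3.0768,-0.9117)
  v5: (1-0.572)·(-0.71,-2.44) + 0.572·(-1.8,-6.15) = (-1.3335,-4.5621)
  v6: (1-0.572)·(1.34,-4.23) + 0.572·(1.02,-3.18) = (1.1570,-3.6294)
Shoelace sum Σ(x_i·y_{i+1} − x_{i+1}·y_i):
  i=1: 3.9253·4.3710 − 0.3029·0.7931 = +16.9170 (running +16.9170)
  i=2: 0.3029·2.3607 − -2.4007·4.3710 = +11.2086 (running +28.1256)
  i=3: -2.4007·-0.9117 − -3.0768·2.3607 = +9.4522 (running +37.5777)
  i=4: -3.0768·-4.5621 − -1.3335·-0.9117 = +12.8208 (running +50.3985)
  i=5: -1.3335·-3.6294 − 1.1570·-4.5621 = +10.1179 (running +60.5164)
  i=6: 1.1570·0.7931 − 3.9253·-3.6294 = +15.1640 (running +75.6804)
Area = |Σ|/2 = |75.6804|/2 = 37.8402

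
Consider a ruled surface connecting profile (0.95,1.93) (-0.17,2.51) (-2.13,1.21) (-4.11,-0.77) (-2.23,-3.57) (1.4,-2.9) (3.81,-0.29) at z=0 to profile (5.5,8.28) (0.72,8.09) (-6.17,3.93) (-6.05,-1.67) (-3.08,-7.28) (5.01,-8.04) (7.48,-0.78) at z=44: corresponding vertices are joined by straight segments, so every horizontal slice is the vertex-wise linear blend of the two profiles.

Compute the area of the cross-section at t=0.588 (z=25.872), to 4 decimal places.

Cross-section at t=0.588: each vertex is (1-t)·p0[i] + t·p1[i].
  v1: (1-0.588)·(0.95,1.93) + 0.588·(5.5,8.28) = (3.6254,5.6638)
  v2: (1-0.588)·(-0.17,2.51) + 0.588·(0.72,8.09) = (0.3533,5.7910)
  v3: (1-0.588)·(-2.13,1.21) + 0.588·(-6.17,3.93) = (-4.5055,2.8094)
  v4: (1-0.588)·(-4.11,-0.77) + 0.588·(-6.05,-1.67) = (-5.2507,-1.2992)
  v5: (1-0.588)·(-2.23,-3.57) + 0.588·(-3.08,-7.28) = (-2.7298,-5.7515)
  v6: (1-0.588)·(1.4,-2.9) + 0.588·(5.01,-8.04) = (3.5227,-5.9223)
  v7: (1-0.588)·(3.81,-0.29) + 0.588·(7.48,-0.78) = (5.9680,-0.5781)
Shoelace sum Σ(x_i·y_{i+1} − x_{i+1}·y_i):
  i=1: 3.6254·5.7910 − 0.3533·5.6638 = +18.9937 (running +18.9937)
  i=2: 0.3533·2.8094 − -4.5055·5.7910 = +27.0842 (running +46.0780)
  i=3: -4.5055·-1.2992 − -5.2507·2.8094 = +20.6047 (running +66.6827)
  i=4: -5.2507·-5.7515 − -2.7298·-1.2992 = +26.6529 (running +93.3355)
  i=5: -2.7298·-5.9223 − 3.5227·-5.7515 = +36.4274 (running +129.7629)
  i=6: 3.5227·-0.5781 − 5.9680·-5.9223 = +33.3076 (running +163.0706)
  i=7: 5.9680·5.6638 − 3.6254·-0.5781 = +35.8972 (running +198.9678)
Area = |Σ|/2 = |198.9678|/2 = 99.4839

Area at t=0.588: 99.4839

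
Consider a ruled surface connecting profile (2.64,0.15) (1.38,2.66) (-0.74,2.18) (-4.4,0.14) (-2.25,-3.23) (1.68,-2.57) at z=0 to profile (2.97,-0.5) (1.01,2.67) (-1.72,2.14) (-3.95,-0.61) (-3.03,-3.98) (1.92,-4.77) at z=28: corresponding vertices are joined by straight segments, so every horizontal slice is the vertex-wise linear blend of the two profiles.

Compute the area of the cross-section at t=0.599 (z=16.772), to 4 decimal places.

Cross-section at t=0.599: each vertex is (1-t)·p0[i] + t·p1[i].
  v1: (1-0.599)·(2.64,0.15) + 0.599·(2.97,-0.5) = (2.8377,-0.2393)
  v2: (1-0.599)·(1.38,2.66) + 0.599·(1.01,2.67) = (1.1584,2.6660)
  v3: (1-0.599)·(-0.74,2.18) + 0.599·(-1.72,2.14) = (-1.3270,2.1560)
  v4: (1-0.599)·(-4.4,0.14) + 0.599·(-3.95,-0.61) = (-4.1304,-0.3092)
  v5: (1-0.599)·(-2.25,-3.23) + 0.599·(-3.03,-3.98) = (-2.7172,-3.6793)
  v6: (1-0.599)·(1.68,-2.57) + 0.599·(1.92,-4.77) = (1.8238,-3.8878)
Shoelace sum Σ(x_i·y_{i+1} − x_{i+1}·y_i):
  i=1: 2.8377·2.6660 − 1.1584·-0.2393 = +7.8425 (running +7.8425)
  i=2: 1.1584·2.1560 − -1.3270·2.6660 = +6.0353 (running +13.8778)
  i=3: -1.3270·-0.3092 − -4.1304·2.1560 = +9.3158 (running +23.1936)
  i=4: -4.1304·-3.6793 − -2.7172·-0.3092 = +14.3567 (running +37.5502)
  i=5: -2.7172·-3.8878 − 1.8238·-3.6793 = +17.2741 (running +54.8243)
  i=6: 1.8238·-0.2393 − 2.8377·-3.8878 = +10.5958 (running +65.4201)
Area = |Σ|/2 = |65.4201|/2 = 32.7100

Area at t=0.599: 32.7100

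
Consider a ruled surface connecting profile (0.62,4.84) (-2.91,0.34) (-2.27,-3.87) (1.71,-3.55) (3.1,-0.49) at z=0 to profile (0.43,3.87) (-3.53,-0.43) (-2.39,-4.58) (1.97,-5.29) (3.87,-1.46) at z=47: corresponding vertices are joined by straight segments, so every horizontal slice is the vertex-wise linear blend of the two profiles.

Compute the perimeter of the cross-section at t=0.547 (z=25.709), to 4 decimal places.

Perimeter at t=0.547: 24.2342

Cross-section at t=0.547: each vertex is (1-t)·p0[i] + t·p1[i].
  v1: (1-0.547)·(0.62,4.84) + 0.547·(0.43,3.87) = (0.5161,4.3094)
  v2: (1-0.547)·(-2.91,0.34) + 0.547·(-3.53,-0.43) = (-3.2491,-0.0812)
  v3: (1-0.547)·(-2.27,-3.87) + 0.547·(-2.39,-4.58) = (-2.3356,-4.2584)
  v4: (1-0.547)·(1.71,-3.55) + 0.547·(1.97,-5.29) = (1.8522,-4.5018)
  v5: (1-0.547)·(3.1,-0.49) + 0.547·(3.87,-1.46) = (3.5212,-1.0206)
Perimeter = Σ |v_{i+1} − v_i|:
  edge 1→2: √(-3.7652² + -4.3906²) = 5.7840 (running 5.7840)
  edge 2→3: √(0.9135² + -4.1772²) = 4.2759 (running 10.0599)
  edge 3→4: √(4.1879² + -0.2434²) = 4.1949 (running 14.2548)
  edge 4→5: √(1.6690² + 3.4812²) = 3.8606 (running 18.1154)
  edge 5→1: √(-3.0051² + 5.3300²) = 6.1188 (running 24.2342)
Perimeter = 24.2342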